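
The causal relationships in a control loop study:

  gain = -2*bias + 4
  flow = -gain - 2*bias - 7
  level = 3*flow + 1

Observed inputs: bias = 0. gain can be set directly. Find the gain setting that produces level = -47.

Intervening on gain fixes its value directly, overriding its dependence on bias.
Substituting into the flow equation gives flow = -gain - 7.
level becomes -3*gain - 20.
Solve -3*gain - 20 = -47: gain = (-47 + 20) / -3 = 9.

gain = 9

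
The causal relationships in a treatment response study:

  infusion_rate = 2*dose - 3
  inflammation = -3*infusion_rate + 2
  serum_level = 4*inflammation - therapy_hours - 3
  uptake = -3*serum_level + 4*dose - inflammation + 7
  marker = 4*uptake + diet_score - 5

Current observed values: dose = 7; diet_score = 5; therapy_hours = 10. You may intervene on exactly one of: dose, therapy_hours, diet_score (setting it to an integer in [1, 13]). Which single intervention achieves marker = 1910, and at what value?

Intervening on dose: marker = 328*dose - 388. Reaching 1910 requires dose = 1149/164, not an integer.
Intervening on therapy_hours: marker = 12*therapy_hours + 1788. Reaching 1910 requires therapy_hours = 61/6, not an integer.
Intervening on diet_score: with other inputs at their observed values, marker = diet_score + 1903. Solving for 1910 gives diet_score = 7, within [1, 13].

set diet_score = 7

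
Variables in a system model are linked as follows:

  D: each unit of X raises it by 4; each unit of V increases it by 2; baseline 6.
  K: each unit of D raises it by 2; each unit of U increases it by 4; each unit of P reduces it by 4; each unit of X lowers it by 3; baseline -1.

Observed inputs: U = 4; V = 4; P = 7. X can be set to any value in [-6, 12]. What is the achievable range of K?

-15 to 75

Substituting into the D equation gives D = 4*X + 14.
K becomes 5*X + 15.
Linear in X, so extremes are at the endpoints: X = -6 gives K = -15; X = 12 gives K = 75.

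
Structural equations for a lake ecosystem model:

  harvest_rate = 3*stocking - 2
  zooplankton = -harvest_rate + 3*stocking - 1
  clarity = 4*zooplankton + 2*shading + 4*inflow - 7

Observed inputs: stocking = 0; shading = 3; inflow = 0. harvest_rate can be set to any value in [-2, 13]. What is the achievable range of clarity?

Intervening on harvest_rate fixes its value directly, overriding its dependence on stocking.
Substituting into the zooplankton equation gives zooplankton = -harvest_rate - 1.
This gives clarity = -4*harvest_rate - 5.
Linear in harvest_rate, so extremes are at the endpoints: harvest_rate = -2 gives clarity = 3; harvest_rate = 13 gives clarity = -57.

-57 to 3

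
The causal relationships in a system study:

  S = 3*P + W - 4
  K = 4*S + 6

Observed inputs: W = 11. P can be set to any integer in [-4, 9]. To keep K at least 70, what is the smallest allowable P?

Substituting into the S equation gives S = 3*P + 7.
Substituting into the K equation gives K = 12*P + 34.
Require 12*P + 34 ≥ 70, so P ≥ 3.
The smallest integer in [-4, 9] satisfying this is 3.

P = 3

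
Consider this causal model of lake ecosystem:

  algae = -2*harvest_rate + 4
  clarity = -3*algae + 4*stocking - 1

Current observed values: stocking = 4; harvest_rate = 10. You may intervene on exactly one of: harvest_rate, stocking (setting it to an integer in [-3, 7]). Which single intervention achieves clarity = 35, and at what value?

Intervening on harvest_rate: clarity = 6*harvest_rate + 3. Reaching 35 requires harvest_rate = 16/3, not an integer.
Intervening on stocking: with other inputs at their observed values, clarity = 4*stocking + 47. Solving for 35 gives stocking = -3, within [-3, 7].

set stocking = -3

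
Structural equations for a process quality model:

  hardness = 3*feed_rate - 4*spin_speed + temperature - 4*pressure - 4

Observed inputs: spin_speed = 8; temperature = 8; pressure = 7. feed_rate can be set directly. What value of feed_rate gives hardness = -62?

feed_rate = -2

Substituting into the hardness equation gives hardness = 3*feed_rate - 56.
Solve 3*feed_rate - 56 = -62: feed_rate = (-62 + 56) / 3 = -2.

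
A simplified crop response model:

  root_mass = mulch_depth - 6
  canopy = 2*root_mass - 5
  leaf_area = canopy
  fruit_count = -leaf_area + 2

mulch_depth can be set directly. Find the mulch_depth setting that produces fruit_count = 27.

Substituting into the canopy equation gives canopy = 2*mulch_depth - 17.
leaf_area becomes 2*mulch_depth - 17.
Substituting into the fruit_count equation gives fruit_count = -2*mulch_depth + 19.
Solve -2*mulch_depth + 19 = 27: mulch_depth = (27 - 19) / -2 = -4.

mulch_depth = -4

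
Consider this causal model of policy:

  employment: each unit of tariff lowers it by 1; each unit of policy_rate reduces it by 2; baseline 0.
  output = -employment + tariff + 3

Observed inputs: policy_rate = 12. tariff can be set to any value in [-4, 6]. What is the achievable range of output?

19 to 39

Substituting into the employment equation gives employment = -tariff - 24.
output becomes 2*tariff + 27.
Linear in tariff, so extremes are at the endpoints: tariff = -4 gives output = 19; tariff = 6 gives output = 39.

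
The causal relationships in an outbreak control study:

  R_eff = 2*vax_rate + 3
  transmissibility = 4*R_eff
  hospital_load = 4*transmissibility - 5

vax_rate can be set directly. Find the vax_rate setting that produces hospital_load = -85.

vax_rate = -4

Substituting into the transmissibility equation gives transmissibility = 8*vax_rate + 12.
Substituting into the hospital_load equation gives hospital_load = 32*vax_rate + 43.
Solve 32*vax_rate + 43 = -85: vax_rate = (-85 - 43) / 32 = -4.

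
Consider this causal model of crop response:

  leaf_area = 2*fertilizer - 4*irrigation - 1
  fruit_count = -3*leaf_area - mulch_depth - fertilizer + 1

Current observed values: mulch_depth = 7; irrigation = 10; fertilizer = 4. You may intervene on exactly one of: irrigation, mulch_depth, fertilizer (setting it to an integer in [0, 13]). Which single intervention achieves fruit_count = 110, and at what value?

set fertilizer = 1

Intervening on irrigation: fruit_count = 12*irrigation - 31. Reaching 110 requires irrigation = 47/4, not an integer.
Intervening on mulch_depth: fruit_count = -mulch_depth + 96. Reaching 110 requires mulch_depth = -14, outside [0, 13].
Intervening on fertilizer: with other inputs at their observed values, fruit_count = -7*fertilizer + 117. Solving for 110 gives fertilizer = 1, within [0, 13].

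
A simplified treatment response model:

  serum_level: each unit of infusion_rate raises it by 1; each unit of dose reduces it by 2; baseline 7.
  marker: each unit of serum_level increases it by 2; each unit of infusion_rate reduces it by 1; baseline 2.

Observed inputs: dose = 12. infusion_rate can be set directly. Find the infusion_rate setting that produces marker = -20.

Substituting into the serum_level equation gives serum_level = infusion_rate - 17.
Substituting into the marker equation gives marker = infusion_rate - 32.
Solve infusion_rate - 32 = -20: infusion_rate = (-20 + 32) / 1 = 12.

infusion_rate = 12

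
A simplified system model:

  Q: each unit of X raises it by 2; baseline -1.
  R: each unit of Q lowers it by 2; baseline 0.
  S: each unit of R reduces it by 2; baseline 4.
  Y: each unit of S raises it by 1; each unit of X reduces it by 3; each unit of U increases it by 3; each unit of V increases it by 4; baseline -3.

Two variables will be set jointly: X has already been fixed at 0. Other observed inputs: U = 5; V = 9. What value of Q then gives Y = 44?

With X held at 0:
Intervening on Q fixes its value directly, overriding its dependence on X.
Substituting into the S equation gives S = 4*Q + 4.
This gives Y = 4*Q + 52.
Solve 4*Q + 52 = 44: Q = (44 - 52) / 4 = -2.

Q = -2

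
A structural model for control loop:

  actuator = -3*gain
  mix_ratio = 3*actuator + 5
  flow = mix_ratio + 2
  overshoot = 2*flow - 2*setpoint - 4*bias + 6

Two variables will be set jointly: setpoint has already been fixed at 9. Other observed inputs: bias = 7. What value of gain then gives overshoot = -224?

With setpoint held at 9:
Substituting into the mix_ratio equation gives mix_ratio = -9*gain + 5.
Substituting into the flow equation gives flow = -9*gain + 7.
So overshoot = -18*gain - 26.
Solve -18*gain - 26 = -224: gain = (-224 + 26) / -18 = 11.

gain = 11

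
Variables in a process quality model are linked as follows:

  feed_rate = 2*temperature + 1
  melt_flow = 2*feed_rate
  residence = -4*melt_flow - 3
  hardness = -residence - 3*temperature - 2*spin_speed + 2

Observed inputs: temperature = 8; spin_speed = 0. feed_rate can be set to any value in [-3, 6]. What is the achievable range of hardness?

Intervening on feed_rate fixes its value directly, overriding its dependence on temperature.
Substituting into the residence equation gives residence = -8*feed_rate - 3.
Substituting into the hardness equation gives hardness = 8*feed_rate - 19.
Linear in feed_rate, so extremes are at the endpoints: feed_rate = -3 gives hardness = -43; feed_rate = 6 gives hardness = 29.

-43 to 29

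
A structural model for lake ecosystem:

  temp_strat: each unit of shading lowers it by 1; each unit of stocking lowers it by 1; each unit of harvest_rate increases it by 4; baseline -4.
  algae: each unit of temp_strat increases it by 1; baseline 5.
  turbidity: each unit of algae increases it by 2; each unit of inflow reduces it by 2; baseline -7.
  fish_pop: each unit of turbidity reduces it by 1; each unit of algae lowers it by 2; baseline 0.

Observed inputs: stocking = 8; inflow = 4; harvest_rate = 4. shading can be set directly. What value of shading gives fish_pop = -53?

shading = -8

Substituting into the temp_strat equation gives temp_strat = -shading + 4.
So algae = -shading + 9.
Substituting into the turbidity equation gives turbidity = -2*shading + 3.
So fish_pop = 4*shading - 21.
Solve 4*shading - 21 = -53: shading = (-53 + 21) / 4 = -8.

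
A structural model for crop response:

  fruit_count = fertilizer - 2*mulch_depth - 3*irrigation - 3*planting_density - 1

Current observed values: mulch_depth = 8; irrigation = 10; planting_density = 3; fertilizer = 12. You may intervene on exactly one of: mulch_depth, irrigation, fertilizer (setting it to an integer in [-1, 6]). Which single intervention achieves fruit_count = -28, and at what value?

set mulch_depth = 0

Intervening on mulch_depth: with other inputs at their observed values, fruit_count = -2*mulch_depth - 28. Solving for -28 gives mulch_depth = 0, within [-1, 6].
Intervening on irrigation: fruit_count = -3*irrigation - 14. Reaching -28 requires irrigation = 14/3, not an integer.
Intervening on fertilizer: fruit_count = fertilizer - 56. Reaching -28 requires fertilizer = 28, outside [-1, 6].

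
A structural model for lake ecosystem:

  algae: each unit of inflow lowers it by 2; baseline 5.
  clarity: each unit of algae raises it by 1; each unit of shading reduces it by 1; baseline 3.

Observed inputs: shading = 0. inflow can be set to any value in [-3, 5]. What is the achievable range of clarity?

Substituting into the clarity equation gives clarity = -2*inflow + 8.
Linear in inflow, so extremes are at the endpoints: inflow = -3 gives clarity = 14; inflow = 5 gives clarity = -2.

-2 to 14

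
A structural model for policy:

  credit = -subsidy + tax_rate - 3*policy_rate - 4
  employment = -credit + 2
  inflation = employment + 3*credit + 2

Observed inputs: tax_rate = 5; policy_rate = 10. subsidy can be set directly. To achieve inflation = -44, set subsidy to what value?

subsidy = -5

Substituting into the credit equation gives credit = -subsidy - 29.
Substituting into the employment equation gives employment = subsidy + 31.
Substituting into the inflation equation gives inflation = -2*subsidy - 54.
Solve -2*subsidy - 54 = -44: subsidy = (-44 + 54) / -2 = -5.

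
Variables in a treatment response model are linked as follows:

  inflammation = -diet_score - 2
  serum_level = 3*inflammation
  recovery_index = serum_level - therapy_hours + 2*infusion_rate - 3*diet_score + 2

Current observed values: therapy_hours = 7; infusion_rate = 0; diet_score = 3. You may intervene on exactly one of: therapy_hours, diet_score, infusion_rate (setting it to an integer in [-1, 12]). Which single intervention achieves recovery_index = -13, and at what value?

Intervening on therapy_hours: recovery_index = -therapy_hours - 22. Reaching -13 requires therapy_hours = -9, outside [-1, 12].
Intervening on diet_score: recovery_index = -6*diet_score - 11. Reaching -13 requires diet_score = 1/3, not an integer.
Intervening on infusion_rate: with other inputs at their observed values, recovery_index = 2*infusion_rate - 29. Solving for -13 gives infusion_rate = 8, within [-1, 12].

set infusion_rate = 8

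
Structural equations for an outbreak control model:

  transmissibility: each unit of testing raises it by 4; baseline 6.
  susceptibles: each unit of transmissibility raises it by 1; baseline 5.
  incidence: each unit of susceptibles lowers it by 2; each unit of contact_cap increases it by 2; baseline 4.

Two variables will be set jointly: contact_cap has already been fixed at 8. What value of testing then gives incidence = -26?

testing = 3

With contact_cap held at 8:
Substituting into the susceptibles equation gives susceptibles = 4*testing + 11.
So incidence = -8*testing - 2.
Solve -8*testing - 2 = -26: testing = (-26 + 2) / -8 = 3.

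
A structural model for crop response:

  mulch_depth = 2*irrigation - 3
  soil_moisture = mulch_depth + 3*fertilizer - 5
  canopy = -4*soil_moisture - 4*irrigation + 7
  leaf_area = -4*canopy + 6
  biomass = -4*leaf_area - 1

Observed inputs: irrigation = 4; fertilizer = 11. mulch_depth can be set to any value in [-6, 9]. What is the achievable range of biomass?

Intervening on mulch_depth fixes its value directly, overriding its dependence on irrigation.
Substituting into the soil_moisture equation gives soil_moisture = mulch_depth + 28.
canopy becomes -4*mulch_depth - 121.
Substituting into the leaf_area equation gives leaf_area = 16*mulch_depth + 490.
Substituting into the biomass equation gives biomass = -64*mulch_depth - 1961.
Linear in mulch_depth, so extremes are at the endpoints: mulch_depth = -6 gives biomass = -1577; mulch_depth = 9 gives biomass = -2537.

-2537 to -1577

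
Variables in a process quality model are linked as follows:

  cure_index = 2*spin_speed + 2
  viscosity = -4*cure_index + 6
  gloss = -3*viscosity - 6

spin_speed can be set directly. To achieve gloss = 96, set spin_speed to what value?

spin_speed = 4

Substituting into the viscosity equation gives viscosity = -8*spin_speed - 2.
This gives gloss = 24*spin_speed.
Solve 24*spin_speed = 96: spin_speed = 96 / 24 = 4.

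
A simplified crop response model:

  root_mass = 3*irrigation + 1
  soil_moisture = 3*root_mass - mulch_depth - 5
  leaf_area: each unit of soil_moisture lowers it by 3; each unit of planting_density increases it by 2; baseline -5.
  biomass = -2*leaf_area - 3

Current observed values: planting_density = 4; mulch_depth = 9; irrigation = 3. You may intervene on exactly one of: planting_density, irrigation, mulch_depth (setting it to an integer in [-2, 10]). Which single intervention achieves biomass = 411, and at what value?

set irrigation = 9

Intervening on planting_density: biomass = -4*planting_density + 103. Reaching 411 requires planting_density = -77, outside [-2, 10].
Intervening on irrigation: with other inputs at their observed values, biomass = 54*irrigation - 75. Solving for 411 gives irrigation = 9, within [-2, 10].
Intervening on mulch_depth: biomass = -6*mulch_depth + 141. Reaching 411 requires mulch_depth = -45, outside [-2, 10].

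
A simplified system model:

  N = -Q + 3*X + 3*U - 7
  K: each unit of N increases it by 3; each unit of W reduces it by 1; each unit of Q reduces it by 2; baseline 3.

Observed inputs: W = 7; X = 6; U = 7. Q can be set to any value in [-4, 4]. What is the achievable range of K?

72 to 112

Substituting into the N equation gives N = -Q + 32.
Substituting into the K equation gives K = -5*Q + 92.
Linear in Q, so extremes are at the endpoints: Q = -4 gives K = 112; Q = 4 gives K = 72.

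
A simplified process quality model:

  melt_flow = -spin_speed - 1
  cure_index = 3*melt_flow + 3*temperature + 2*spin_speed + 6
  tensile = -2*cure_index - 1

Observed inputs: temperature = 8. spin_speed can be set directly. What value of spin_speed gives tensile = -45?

Substituting into the cure_index equation gives cure_index = -spin_speed + 27.
So tensile = 2*spin_speed - 55.
Solve 2*spin_speed - 55 = -45: spin_speed = (-45 + 55) / 2 = 5.

spin_speed = 5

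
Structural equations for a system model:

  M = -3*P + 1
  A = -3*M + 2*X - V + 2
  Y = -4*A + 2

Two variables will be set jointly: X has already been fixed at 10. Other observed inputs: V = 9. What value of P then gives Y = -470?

With X held at 10:
Substituting into the A equation gives A = 9*P + 10.
Substituting into the Y equation gives Y = -36*P - 38.
Solve -36*P - 38 = -470: P = (-470 + 38) / -36 = 12.

P = 12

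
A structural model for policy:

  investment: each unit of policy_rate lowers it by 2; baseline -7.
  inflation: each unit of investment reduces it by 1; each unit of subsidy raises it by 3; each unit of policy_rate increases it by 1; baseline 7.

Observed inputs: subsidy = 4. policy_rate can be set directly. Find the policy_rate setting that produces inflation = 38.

policy_rate = 4

Substituting into the inflation equation gives inflation = 3*policy_rate + 26.
Solve 3*policy_rate + 26 = 38: policy_rate = (38 - 26) / 3 = 4.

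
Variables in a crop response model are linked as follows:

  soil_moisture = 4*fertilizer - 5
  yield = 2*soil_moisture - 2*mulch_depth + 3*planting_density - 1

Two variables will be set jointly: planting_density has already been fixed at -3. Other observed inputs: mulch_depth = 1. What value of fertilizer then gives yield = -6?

With planting_density held at -3:
Substituting into the yield equation gives yield = 8*fertilizer - 22.
Solve 8*fertilizer - 22 = -6: fertilizer = (-6 + 22) / 8 = 2.

fertilizer = 2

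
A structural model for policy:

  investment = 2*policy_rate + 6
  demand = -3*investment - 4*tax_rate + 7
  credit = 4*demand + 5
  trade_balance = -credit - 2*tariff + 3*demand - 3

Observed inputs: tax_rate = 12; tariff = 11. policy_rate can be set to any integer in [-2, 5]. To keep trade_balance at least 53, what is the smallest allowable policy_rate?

policy_rate = 4

Substituting into the demand equation gives demand = -6*policy_rate - 59.
credit becomes -24*policy_rate - 231.
Substituting into the trade_balance equation gives trade_balance = 6*policy_rate + 29.
Require 6*policy_rate + 29 ≥ 53, so policy_rate ≥ 4.
The smallest integer in [-2, 5] satisfying this is 4.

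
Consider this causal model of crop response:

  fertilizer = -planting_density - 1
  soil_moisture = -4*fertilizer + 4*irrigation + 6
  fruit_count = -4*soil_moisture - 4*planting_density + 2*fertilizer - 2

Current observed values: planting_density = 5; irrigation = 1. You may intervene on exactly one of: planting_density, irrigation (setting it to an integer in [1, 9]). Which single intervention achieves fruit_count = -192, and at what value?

Intervening on planting_density: with other inputs at their observed values, fruit_count = -22*planting_density - 60. Solving for -192 gives planting_density = 6, within [1, 9].
Intervening on irrigation: fruit_count = -16*irrigation - 154. Reaching -192 requires irrigation = 19/8, not an integer.

set planting_density = 6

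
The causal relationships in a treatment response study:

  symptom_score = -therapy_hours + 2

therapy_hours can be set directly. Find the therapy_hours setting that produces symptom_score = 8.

therapy_hours = -6

Solve -therapy_hours + 2 = 8: therapy_hours = (8 - 2) / -1 = -6.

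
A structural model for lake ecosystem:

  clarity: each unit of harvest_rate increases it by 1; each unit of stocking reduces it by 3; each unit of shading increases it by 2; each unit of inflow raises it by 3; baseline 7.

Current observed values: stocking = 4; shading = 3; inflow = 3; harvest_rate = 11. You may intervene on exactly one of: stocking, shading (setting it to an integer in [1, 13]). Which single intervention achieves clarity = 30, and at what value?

Intervening on stocking: with other inputs at their observed values, clarity = -3*stocking + 33. Solving for 30 gives stocking = 1, within [1, 13].
Intervening on shading: clarity = 2*shading + 15. Reaching 30 requires shading = 15/2, not an integer.

set stocking = 1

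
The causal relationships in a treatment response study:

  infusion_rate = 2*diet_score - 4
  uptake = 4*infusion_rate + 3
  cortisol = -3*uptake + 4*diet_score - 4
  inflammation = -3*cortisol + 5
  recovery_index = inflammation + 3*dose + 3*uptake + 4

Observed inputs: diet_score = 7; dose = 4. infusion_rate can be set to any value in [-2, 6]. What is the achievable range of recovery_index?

Intervening on infusion_rate fixes its value directly, overriding its dependence on diet_score.
Substituting into the cortisol equation gives cortisol = -12*infusion_rate + 15.
Substituting into the inflammation equation gives inflammation = 36*infusion_rate - 40.
Substituting into the recovery_index equation gives recovery_index = 48*infusion_rate - 15.
Linear in infusion_rate, so extremes are at the endpoints: infusion_rate = -2 gives recovery_index = -111; infusion_rate = 6 gives recovery_index = 273.

-111 to 273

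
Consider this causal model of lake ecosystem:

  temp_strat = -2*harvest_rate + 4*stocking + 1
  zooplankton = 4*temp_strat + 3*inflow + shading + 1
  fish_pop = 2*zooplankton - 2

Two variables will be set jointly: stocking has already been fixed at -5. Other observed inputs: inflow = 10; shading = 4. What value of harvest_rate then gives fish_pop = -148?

harvest_rate = 4

With stocking held at -5:
Substituting into the temp_strat equation gives temp_strat = -2*harvest_rate - 19.
Substituting into the zooplankton equation gives zooplankton = -8*harvest_rate - 41.
Substituting into the fish_pop equation gives fish_pop = -16*harvest_rate - 84.
Solve -16*harvest_rate - 84 = -148: harvest_rate = (-148 + 84) / -16 = 4.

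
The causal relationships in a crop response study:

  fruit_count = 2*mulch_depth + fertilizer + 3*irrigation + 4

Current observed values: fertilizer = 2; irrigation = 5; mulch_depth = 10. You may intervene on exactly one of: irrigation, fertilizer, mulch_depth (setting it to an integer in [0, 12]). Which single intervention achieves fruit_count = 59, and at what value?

Intervening on irrigation: with other inputs at their observed values, fruit_count = 3*irrigation + 26. Solving for 59 gives irrigation = 11, within [0, 12].
Intervening on fertilizer: fruit_count = fertilizer + 39. Reaching 59 requires fertilizer = 20, outside [0, 12].
Intervening on mulch_depth: fruit_count = 2*mulch_depth + 21. Reaching 59 requires mulch_depth = 19, outside [0, 12].

set irrigation = 11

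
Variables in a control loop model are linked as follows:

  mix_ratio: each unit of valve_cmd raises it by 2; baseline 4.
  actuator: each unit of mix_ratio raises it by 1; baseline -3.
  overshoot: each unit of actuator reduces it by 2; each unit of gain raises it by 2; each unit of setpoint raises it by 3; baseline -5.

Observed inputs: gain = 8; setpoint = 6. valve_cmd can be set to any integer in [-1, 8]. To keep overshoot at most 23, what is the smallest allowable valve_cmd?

valve_cmd = 1

Substituting into the actuator equation gives actuator = 2*valve_cmd + 1.
overshoot becomes -4*valve_cmd + 27.
Require -4*valve_cmd + 27 ≤ 23, so valve_cmd ≥ 1.
The smallest integer in [-1, 8] satisfying this is 1.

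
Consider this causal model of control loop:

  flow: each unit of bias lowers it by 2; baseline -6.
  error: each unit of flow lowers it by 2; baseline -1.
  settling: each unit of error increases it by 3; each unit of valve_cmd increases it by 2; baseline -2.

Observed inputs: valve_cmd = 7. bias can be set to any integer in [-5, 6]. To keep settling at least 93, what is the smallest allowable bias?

bias = 4

Substituting into the error equation gives error = 4*bias + 11.
Substituting into the settling equation gives settling = 12*bias + 45.
Require 12*bias + 45 ≥ 93, so bias ≥ 4.
The smallest integer in [-5, 6] satisfying this is 4.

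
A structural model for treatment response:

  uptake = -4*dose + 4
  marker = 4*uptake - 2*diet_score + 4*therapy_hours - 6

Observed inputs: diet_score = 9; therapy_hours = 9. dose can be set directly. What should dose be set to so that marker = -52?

Substituting into the marker equation gives marker = -16*dose + 28.
Solve -16*dose + 28 = -52: dose = (-52 - 28) / -16 = 5.

dose = 5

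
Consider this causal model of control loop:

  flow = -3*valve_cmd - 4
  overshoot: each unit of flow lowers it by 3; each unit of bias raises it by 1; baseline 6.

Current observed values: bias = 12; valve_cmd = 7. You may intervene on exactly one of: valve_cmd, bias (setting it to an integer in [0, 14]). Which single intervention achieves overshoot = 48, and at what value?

set valve_cmd = 2

Intervening on valve_cmd: with other inputs at their observed values, overshoot = 9*valve_cmd + 30. Solving for 48 gives valve_cmd = 2, within [0, 14].
Intervening on bias: overshoot = bias + 81. Reaching 48 requires bias = -33, outside [0, 14].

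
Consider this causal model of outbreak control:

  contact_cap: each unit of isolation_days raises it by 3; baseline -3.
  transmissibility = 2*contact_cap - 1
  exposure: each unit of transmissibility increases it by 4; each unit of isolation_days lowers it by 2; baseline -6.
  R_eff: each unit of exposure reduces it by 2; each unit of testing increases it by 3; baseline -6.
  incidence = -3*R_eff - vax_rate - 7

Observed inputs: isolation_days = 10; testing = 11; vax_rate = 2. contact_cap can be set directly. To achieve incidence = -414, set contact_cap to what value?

Intervening on contact_cap fixes its value directly, overriding its dependence on isolation_days.
Substituting into the exposure equation gives exposure = 8*contact_cap - 30.
Substituting into the R_eff equation gives R_eff = -16*contact_cap + 87.
This gives incidence = 48*contact_cap - 270.
Solve 48*contact_cap - 270 = -414: contact_cap = (-414 + 270) / 48 = -3.

contact_cap = -3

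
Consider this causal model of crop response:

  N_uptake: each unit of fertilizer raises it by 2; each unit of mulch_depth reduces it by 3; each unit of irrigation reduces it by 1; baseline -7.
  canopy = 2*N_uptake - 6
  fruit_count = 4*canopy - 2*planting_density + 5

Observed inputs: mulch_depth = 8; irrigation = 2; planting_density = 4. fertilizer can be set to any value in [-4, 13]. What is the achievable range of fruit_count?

Substituting into the N_uptake equation gives N_uptake = 2*fertilizer - 33.
This gives canopy = 4*fertilizer - 72.
Substituting into the fruit_count equation gives fruit_count = 16*fertilizer - 291.
Linear in fertilizer, so extremes are at the endpoints: fertilizer = -4 gives fruit_count = -355; fertilizer = 13 gives fruit_count = -83.

-355 to -83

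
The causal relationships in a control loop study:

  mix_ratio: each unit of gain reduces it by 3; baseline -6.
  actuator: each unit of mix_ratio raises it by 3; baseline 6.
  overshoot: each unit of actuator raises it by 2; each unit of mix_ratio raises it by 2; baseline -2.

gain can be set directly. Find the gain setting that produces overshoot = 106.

Substituting into the actuator equation gives actuator = -9*gain - 12.
Substituting into the overshoot equation gives overshoot = -24*gain - 38.
Solve -24*gain - 38 = 106: gain = (106 + 38) / -24 = -6.

gain = -6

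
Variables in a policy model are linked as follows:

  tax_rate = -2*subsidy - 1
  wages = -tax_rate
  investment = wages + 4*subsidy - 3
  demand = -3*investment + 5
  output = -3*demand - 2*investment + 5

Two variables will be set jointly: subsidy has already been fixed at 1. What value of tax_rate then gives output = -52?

With subsidy held at 1:
Intervening on tax_rate fixes its value directly, overriding its dependence on subsidy.
Substituting into the investment equation gives investment = -tax_rate + 1.
demand becomes 3*tax_rate + 2.
output becomes -7*tax_rate - 3.
Solve -7*tax_rate - 3 = -52: tax_rate = (-52 + 3) / -7 = 7.

tax_rate = 7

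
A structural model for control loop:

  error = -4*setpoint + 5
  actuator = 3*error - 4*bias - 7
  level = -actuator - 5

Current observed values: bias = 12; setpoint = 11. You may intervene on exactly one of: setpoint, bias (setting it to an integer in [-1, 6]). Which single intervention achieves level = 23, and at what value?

set setpoint = -1

Intervening on setpoint: with other inputs at their observed values, level = 12*setpoint + 35. Solving for 23 gives setpoint = -1, within [-1, 6].
Intervening on bias: level = 4*bias + 119. Reaching 23 requires bias = -24, outside [-1, 6].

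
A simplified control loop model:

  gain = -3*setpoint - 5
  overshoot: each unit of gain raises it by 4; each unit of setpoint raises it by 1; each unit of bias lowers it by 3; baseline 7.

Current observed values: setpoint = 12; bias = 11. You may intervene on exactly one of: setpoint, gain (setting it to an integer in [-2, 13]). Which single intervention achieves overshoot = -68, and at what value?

set setpoint = 2

Intervening on setpoint: with other inputs at their observed values, overshoot = -11*setpoint - 46. Solving for -68 gives setpoint = 2, within [-2, 13].
Intervening on gain: overshoot = 4*gain - 14. Reaching -68 requires gain = -27/2, not an integer.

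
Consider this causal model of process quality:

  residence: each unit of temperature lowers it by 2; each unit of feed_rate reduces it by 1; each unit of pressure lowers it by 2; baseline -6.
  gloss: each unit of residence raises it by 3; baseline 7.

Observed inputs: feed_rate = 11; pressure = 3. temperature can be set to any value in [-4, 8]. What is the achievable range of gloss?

Substituting into the residence equation gives residence = -2*temperature - 23.
Substituting into the gloss equation gives gloss = -6*temperature - 62.
Linear in temperature, so extremes are at the endpoints: temperature = -4 gives gloss = -38; temperature = 8 gives gloss = -110.

-110 to -38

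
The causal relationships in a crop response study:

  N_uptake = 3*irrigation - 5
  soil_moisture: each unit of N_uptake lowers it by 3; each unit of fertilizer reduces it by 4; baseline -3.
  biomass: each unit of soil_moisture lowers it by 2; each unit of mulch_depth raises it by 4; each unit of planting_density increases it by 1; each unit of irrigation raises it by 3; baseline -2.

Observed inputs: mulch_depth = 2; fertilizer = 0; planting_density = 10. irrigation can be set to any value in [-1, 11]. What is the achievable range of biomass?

-29 to 223

Substituting into the soil_moisture equation gives soil_moisture = -9*irrigation + 12.
So biomass = 21*irrigation - 8.
Linear in irrigation, so extremes are at the endpoints: irrigation = -1 gives biomass = -29; irrigation = 11 gives biomass = 223.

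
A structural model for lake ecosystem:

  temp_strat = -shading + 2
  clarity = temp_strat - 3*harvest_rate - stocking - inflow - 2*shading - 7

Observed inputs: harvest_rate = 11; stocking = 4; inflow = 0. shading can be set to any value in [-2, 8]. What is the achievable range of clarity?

-66 to -36

Substituting into the clarity equation gives clarity = -3*shading - 42.
Linear in shading, so extremes are at the endpoints: shading = -2 gives clarity = -36; shading = 8 gives clarity = -66.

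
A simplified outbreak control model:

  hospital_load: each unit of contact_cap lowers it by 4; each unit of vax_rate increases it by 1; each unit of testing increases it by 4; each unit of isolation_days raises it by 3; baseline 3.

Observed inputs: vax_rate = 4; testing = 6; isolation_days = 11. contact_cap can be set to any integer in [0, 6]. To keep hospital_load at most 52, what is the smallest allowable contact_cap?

Substituting into the hospital_load equation gives hospital_load = -4*contact_cap + 64.
Require -4*contact_cap + 64 ≤ 52, so contact_cap ≥ 3.
The smallest integer in [0, 6] satisfying this is 3.

contact_cap = 3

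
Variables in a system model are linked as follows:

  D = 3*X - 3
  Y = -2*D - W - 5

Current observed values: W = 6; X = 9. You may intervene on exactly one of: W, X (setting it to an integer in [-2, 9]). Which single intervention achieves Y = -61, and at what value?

set W = 8

Intervening on W: with other inputs at their observed values, Y = -W - 53. Solving for -61 gives W = 8, within [-2, 9].
Intervening on X: Y = -6*X - 5. Reaching -61 requires X = 28/3, not an integer.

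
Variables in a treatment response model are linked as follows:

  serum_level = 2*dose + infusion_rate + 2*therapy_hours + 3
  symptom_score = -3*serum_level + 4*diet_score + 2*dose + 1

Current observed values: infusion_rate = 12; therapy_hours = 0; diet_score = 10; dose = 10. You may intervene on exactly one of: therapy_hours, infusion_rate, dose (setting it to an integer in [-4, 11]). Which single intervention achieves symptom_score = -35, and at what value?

Intervening on therapy_hours: symptom_score = -6*therapy_hours - 44. Reaching -35 requires therapy_hours = -3/2, not an integer.
Intervening on infusion_rate: with other inputs at their observed values, symptom_score = -3*infusion_rate - 8. Solving for -35 gives infusion_rate = 9, within [-4, 11].
Intervening on dose: symptom_score = -4*dose - 4. Reaching -35 requires dose = 31/4, not an integer.

set infusion_rate = 9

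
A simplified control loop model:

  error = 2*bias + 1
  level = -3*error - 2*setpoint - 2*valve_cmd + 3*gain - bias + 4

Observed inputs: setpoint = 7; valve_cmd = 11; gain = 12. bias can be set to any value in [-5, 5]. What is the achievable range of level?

-34 to 36

Substituting into the level equation gives level = -7*bias + 1.
Linear in bias, so extremes are at the endpoints: bias = -5 gives level = 36; bias = 5 gives level = -34.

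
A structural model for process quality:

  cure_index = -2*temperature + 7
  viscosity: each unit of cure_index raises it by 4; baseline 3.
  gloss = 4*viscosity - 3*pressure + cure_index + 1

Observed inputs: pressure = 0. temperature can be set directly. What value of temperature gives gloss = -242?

temperature = 11

Substituting into the viscosity equation gives viscosity = -8*temperature + 31.
So gloss = -34*temperature + 132.
Solve -34*temperature + 132 = -242: temperature = (-242 - 132) / -34 = 11.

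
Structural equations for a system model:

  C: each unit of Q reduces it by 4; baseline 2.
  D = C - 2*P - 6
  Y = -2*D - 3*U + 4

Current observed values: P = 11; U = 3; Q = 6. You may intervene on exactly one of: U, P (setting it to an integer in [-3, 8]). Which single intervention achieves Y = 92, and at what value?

Intervening on U: with other inputs at their observed values, Y = -3*U + 104. Solving for 92 gives U = 4, within [-3, 8].
Intervening on P: Y = 4*P + 51. Reaching 92 requires P = 41/4, not an integer.

set U = 4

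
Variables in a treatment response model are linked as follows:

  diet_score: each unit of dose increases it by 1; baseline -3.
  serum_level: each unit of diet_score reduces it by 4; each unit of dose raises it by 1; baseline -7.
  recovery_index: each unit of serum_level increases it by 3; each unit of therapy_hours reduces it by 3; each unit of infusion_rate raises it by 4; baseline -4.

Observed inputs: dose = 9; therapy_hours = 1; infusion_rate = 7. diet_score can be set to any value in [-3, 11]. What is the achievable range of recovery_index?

Intervening on diet_score fixes its value directly, overriding its dependence on dose.
Substituting into the serum_level equation gives serum_level = -4*diet_score + 2.
Substituting into the recovery_index equation gives recovery_index = -12*diet_score + 27.
Linear in diet_score, so extremes are at the endpoints: diet_score = -3 gives recovery_index = 63; diet_score = 11 gives recovery_index = -105.

-105 to 63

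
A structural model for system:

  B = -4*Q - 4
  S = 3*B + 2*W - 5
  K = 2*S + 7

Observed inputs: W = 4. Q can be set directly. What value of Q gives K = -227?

Substituting into the S equation gives S = -12*Q - 9.
K becomes -24*Q - 11.
Solve -24*Q - 11 = -227: Q = (-227 + 11) / -24 = 9.

Q = 9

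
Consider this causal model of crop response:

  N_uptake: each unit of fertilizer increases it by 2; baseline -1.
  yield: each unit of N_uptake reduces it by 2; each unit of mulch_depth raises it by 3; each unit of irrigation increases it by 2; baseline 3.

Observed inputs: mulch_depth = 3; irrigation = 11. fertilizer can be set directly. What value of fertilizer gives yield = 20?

fertilizer = 4

Substituting into the yield equation gives yield = -4*fertilizer + 36.
Solve -4*fertilizer + 36 = 20: fertilizer = (20 - 36) / -4 = 4.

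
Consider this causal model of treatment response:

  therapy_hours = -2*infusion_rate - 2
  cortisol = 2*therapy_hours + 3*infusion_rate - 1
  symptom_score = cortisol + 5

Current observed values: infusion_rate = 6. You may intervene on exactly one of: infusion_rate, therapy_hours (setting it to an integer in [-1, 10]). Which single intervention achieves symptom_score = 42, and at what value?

set therapy_hours = 10

Intervening on infusion_rate: symptom_score = -infusion_rate. Reaching 42 requires infusion_rate = -42, outside [-1, 10].
Intervening on therapy_hours: with other inputs at their observed values, symptom_score = 2*therapy_hours + 22. Solving for 42 gives therapy_hours = 10, within [-1, 10].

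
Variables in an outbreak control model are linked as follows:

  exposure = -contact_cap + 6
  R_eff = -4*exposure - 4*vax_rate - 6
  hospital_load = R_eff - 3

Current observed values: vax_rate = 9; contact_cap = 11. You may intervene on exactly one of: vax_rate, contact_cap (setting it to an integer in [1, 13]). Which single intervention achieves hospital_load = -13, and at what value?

set vax_rate = 6

Intervening on vax_rate: with other inputs at their observed values, hospital_load = -4*vax_rate + 11. Solving for -13 gives vax_rate = 6, within [1, 13].
Intervening on contact_cap: hospital_load = 4*contact_cap - 69. Reaching -13 requires contact_cap = 14, outside [1, 13].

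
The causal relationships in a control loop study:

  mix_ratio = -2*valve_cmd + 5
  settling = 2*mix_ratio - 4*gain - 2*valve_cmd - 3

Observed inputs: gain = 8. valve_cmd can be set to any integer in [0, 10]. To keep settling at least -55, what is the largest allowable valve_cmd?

Substituting into the settling equation gives settling = -6*valve_cmd - 25.
Require -6*valve_cmd - 25 ≥ -55, so valve_cmd ≤ 5.
The largest integer in [0, 10] satisfying this is 5.

valve_cmd = 5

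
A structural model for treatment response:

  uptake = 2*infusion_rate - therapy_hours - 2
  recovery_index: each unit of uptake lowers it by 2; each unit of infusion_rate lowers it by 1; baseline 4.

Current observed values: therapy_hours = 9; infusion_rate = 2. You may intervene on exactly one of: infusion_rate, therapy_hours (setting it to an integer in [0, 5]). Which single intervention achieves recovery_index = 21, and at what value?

Intervening on infusion_rate: with other inputs at their observed values, recovery_index = -5*infusion_rate + 26. Solving for 21 gives infusion_rate = 1, within [0, 5].
Intervening on therapy_hours: recovery_index = 2*therapy_hours - 2. Reaching 21 requires therapy_hours = 23/2, not an integer.

set infusion_rate = 1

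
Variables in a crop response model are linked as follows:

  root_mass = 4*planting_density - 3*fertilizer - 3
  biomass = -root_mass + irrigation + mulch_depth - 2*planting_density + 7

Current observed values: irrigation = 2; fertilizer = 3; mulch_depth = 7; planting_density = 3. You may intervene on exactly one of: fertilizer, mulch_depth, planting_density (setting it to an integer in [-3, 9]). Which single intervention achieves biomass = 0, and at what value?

Intervening on fertilizer: biomass = 3*fertilizer + 1. Reaching 0 requires fertilizer = -1/3, not an integer.
Intervening on mulch_depth: with other inputs at their observed values, biomass = mulch_depth + 3. Solving for 0 gives mulch_depth = -3, within [-3, 9].
Intervening on planting_density: biomass = -6*planting_density + 28. Reaching 0 requires planting_density = 14/3, not an integer.

set mulch_depth = -3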